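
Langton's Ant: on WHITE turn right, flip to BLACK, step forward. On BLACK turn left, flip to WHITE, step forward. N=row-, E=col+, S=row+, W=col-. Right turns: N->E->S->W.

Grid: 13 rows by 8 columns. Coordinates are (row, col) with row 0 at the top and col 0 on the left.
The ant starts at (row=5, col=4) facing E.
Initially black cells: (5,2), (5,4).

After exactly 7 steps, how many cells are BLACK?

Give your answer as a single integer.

Step 1: on BLACK (5,4): turn L to N, flip to white, move to (4,4). |black|=1
Step 2: on WHITE (4,4): turn R to E, flip to black, move to (4,5). |black|=2
Step 3: on WHITE (4,5): turn R to S, flip to black, move to (5,5). |black|=3
Step 4: on WHITE (5,5): turn R to W, flip to black, move to (5,4). |black|=4
Step 5: on WHITE (5,4): turn R to N, flip to black, move to (4,4). |black|=5
Step 6: on BLACK (4,4): turn L to W, flip to white, move to (4,3). |black|=4
Step 7: on WHITE (4,3): turn R to N, flip to black, move to (3,3). |black|=5

Answer: 5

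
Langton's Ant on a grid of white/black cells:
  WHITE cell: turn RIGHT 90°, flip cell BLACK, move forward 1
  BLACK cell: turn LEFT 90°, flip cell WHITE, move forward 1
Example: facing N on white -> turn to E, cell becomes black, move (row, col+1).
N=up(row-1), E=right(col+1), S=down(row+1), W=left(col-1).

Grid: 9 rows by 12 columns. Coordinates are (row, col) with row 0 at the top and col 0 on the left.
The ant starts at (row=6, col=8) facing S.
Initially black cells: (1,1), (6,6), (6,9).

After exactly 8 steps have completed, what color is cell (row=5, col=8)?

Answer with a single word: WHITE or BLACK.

Step 1: on WHITE (6,8): turn R to W, flip to black, move to (6,7). |black|=4
Step 2: on WHITE (6,7): turn R to N, flip to black, move to (5,7). |black|=5
Step 3: on WHITE (5,7): turn R to E, flip to black, move to (5,8). |black|=6
Step 4: on WHITE (5,8): turn R to S, flip to black, move to (6,8). |black|=7
Step 5: on BLACK (6,8): turn L to E, flip to white, move to (6,9). |black|=6
Step 6: on BLACK (6,9): turn L to N, flip to white, move to (5,9). |black|=5
Step 7: on WHITE (5,9): turn R to E, flip to black, move to (5,10). |black|=6
Step 8: on WHITE (5,10): turn R to S, flip to black, move to (6,10). |black|=7

Answer: BLACK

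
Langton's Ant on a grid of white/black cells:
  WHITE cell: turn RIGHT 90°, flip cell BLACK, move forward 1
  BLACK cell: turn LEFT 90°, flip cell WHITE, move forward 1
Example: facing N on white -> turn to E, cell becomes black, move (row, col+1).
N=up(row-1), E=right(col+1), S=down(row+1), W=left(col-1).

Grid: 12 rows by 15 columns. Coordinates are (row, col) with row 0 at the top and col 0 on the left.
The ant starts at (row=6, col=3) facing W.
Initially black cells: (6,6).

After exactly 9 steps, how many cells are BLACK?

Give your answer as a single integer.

Step 1: on WHITE (6,3): turn R to N, flip to black, move to (5,3). |black|=2
Step 2: on WHITE (5,3): turn R to E, flip to black, move to (5,4). |black|=3
Step 3: on WHITE (5,4): turn R to S, flip to black, move to (6,4). |black|=4
Step 4: on WHITE (6,4): turn R to W, flip to black, move to (6,3). |black|=5
Step 5: on BLACK (6,3): turn L to S, flip to white, move to (7,3). |black|=4
Step 6: on WHITE (7,3): turn R to W, flip to black, move to (7,2). |black|=5
Step 7: on WHITE (7,2): turn R to N, flip to black, move to (6,2). |black|=6
Step 8: on WHITE (6,2): turn R to E, flip to black, move to (6,3). |black|=7
Step 9: on WHITE (6,3): turn R to S, flip to black, move to (7,3). |black|=8

Answer: 8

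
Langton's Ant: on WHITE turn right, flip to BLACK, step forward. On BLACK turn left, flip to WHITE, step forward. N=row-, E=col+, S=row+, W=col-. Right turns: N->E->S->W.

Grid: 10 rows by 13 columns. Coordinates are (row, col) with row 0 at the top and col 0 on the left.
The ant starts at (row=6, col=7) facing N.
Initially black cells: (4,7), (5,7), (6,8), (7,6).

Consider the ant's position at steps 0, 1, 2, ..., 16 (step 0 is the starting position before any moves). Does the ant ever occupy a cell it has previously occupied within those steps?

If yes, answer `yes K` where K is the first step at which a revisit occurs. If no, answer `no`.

Answer: yes 5

Derivation:
Step 1: on WHITE (6,7): turn R to E, flip to black, move to (6,8). |black|=5 — new cell
Step 2: on BLACK (6,8): turn L to N, flip to white, move to (5,8). |black|=4 — new cell
Step 3: on WHITE (5,8): turn R to E, flip to black, move to (5,9). |black|=5 — new cell
Step 4: on WHITE (5,9): turn R to S, flip to black, move to (6,9). |black|=6 — new cell
Step 5: on WHITE (6,9): turn R to W, flip to black, move to (6,8). |black|=7 — REVISIT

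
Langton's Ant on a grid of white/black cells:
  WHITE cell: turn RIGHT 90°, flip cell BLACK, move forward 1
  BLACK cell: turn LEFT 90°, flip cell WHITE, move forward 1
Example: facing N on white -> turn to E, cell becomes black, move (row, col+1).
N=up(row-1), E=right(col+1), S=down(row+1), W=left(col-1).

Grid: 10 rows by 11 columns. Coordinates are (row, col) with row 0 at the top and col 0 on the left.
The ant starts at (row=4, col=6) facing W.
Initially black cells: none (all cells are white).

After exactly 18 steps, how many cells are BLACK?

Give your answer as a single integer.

Step 1: on WHITE (4,6): turn R to N, flip to black, move to (3,6). |black|=1
Step 2: on WHITE (3,6): turn R to E, flip to black, move to (3,7). |black|=2
Step 3: on WHITE (3,7): turn R to S, flip to black, move to (4,7). |black|=3
Step 4: on WHITE (4,7): turn R to W, flip to black, move to (4,6). |black|=4
Step 5: on BLACK (4,6): turn L to S, flip to white, move to (5,6). |black|=3
Step 6: on WHITE (5,6): turn R to W, flip to black, move to (5,5). |black|=4
Step 7: on WHITE (5,5): turn R to N, flip to black, move to (4,5). |black|=5
Step 8: on WHITE (4,5): turn R to E, flip to black, move to (4,6). |black|=6
Step 9: on WHITE (4,6): turn R to S, flip to black, move to (5,6). |black|=7
Step 10: on BLACK (5,6): turn L to E, flip to white, move to (5,7). |black|=6
Step 11: on WHITE (5,7): turn R to S, flip to black, move to (6,7). |black|=7
Step 12: on WHITE (6,7): turn R to W, flip to black, move to (6,6). |black|=8
Step 13: on WHITE (6,6): turn R to N, flip to black, move to (5,6). |black|=9
Step 14: on WHITE (5,6): turn R to E, flip to black, move to (5,7). |black|=10
Step 15: on BLACK (5,7): turn L to N, flip to white, move to (4,7). |black|=9
Step 16: on BLACK (4,7): turn L to W, flip to white, move to (4,6). |black|=8
Step 17: on BLACK (4,6): turn L to S, flip to white, move to (5,6). |black|=7
Step 18: on BLACK (5,6): turn L to E, flip to white, move to (5,7). |black|=6

Answer: 6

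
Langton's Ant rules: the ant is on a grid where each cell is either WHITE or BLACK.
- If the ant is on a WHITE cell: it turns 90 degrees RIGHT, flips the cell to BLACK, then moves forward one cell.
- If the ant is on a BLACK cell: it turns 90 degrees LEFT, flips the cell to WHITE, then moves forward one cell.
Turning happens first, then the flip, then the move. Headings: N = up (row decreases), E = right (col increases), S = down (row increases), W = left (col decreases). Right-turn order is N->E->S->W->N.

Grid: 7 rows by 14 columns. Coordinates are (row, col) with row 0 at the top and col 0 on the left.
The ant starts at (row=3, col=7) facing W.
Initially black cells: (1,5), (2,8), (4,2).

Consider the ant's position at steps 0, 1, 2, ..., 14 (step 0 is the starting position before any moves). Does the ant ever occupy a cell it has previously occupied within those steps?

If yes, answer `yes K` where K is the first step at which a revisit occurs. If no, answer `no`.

Step 1: on WHITE (3,7): turn R to N, flip to black, move to (2,7). |black|=4 — new cell
Step 2: on WHITE (2,7): turn R to E, flip to black, move to (2,8). |black|=5 — new cell
Step 3: on BLACK (2,8): turn L to N, flip to white, move to (1,8). |black|=4 — new cell
Step 4: on WHITE (1,8): turn R to E, flip to black, move to (1,9). |black|=5 — new cell
Step 5: on WHITE (1,9): turn R to S, flip to black, move to (2,9). |black|=6 — new cell
Step 6: on WHITE (2,9): turn R to W, flip to black, move to (2,8). |black|=7 — REVISIT

Answer: yes 6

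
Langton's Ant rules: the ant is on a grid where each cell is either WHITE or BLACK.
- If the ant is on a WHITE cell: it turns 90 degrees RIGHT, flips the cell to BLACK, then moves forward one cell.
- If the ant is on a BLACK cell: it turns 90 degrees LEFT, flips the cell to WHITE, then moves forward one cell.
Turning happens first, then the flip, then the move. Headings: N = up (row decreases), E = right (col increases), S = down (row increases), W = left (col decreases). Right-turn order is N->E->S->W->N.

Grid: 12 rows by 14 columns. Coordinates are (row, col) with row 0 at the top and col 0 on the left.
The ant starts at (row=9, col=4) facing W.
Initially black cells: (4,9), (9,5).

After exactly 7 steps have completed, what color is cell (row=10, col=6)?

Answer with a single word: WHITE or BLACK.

Step 1: on WHITE (9,4): turn R to N, flip to black, move to (8,4). |black|=3
Step 2: on WHITE (8,4): turn R to E, flip to black, move to (8,5). |black|=4
Step 3: on WHITE (8,5): turn R to S, flip to black, move to (9,5). |black|=5
Step 4: on BLACK (9,5): turn L to E, flip to white, move to (9,6). |black|=4
Step 5: on WHITE (9,6): turn R to S, flip to black, move to (10,6). |black|=5
Step 6: on WHITE (10,6): turn R to W, flip to black, move to (10,5). |black|=6
Step 7: on WHITE (10,5): turn R to N, flip to black, move to (9,5). |black|=7

Answer: BLACK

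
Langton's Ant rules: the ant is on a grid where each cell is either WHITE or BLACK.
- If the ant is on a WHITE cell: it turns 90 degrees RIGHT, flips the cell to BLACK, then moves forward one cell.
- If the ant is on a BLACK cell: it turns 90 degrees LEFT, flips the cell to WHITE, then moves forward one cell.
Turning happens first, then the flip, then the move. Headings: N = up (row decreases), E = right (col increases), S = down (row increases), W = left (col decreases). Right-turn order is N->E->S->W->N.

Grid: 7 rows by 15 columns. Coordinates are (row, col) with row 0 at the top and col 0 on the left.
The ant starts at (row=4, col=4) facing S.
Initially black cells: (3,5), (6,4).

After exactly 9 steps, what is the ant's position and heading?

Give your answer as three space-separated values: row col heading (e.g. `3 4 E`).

Step 1: on WHITE (4,4): turn R to W, flip to black, move to (4,3). |black|=3
Step 2: on WHITE (4,3): turn R to N, flip to black, move to (3,3). |black|=4
Step 3: on WHITE (3,3): turn R to E, flip to black, move to (3,4). |black|=5
Step 4: on WHITE (3,4): turn R to S, flip to black, move to (4,4). |black|=6
Step 5: on BLACK (4,4): turn L to E, flip to white, move to (4,5). |black|=5
Step 6: on WHITE (4,5): turn R to S, flip to black, move to (5,5). |black|=6
Step 7: on WHITE (5,5): turn R to W, flip to black, move to (5,4). |black|=7
Step 8: on WHITE (5,4): turn R to N, flip to black, move to (4,4). |black|=8
Step 9: on WHITE (4,4): turn R to E, flip to black, move to (4,5). |black|=9

Answer: 4 5 E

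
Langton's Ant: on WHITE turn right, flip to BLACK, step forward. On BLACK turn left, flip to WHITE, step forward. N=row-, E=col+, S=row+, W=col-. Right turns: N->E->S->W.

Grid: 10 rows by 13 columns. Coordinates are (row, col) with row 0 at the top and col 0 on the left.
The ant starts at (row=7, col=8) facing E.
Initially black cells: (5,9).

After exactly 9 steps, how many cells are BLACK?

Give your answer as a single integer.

Answer: 8

Derivation:
Step 1: on WHITE (7,8): turn R to S, flip to black, move to (8,8). |black|=2
Step 2: on WHITE (8,8): turn R to W, flip to black, move to (8,7). |black|=3
Step 3: on WHITE (8,7): turn R to N, flip to black, move to (7,7). |black|=4
Step 4: on WHITE (7,7): turn R to E, flip to black, move to (7,8). |black|=5
Step 5: on BLACK (7,8): turn L to N, flip to white, move to (6,8). |black|=4
Step 6: on WHITE (6,8): turn R to E, flip to black, move to (6,9). |black|=5
Step 7: on WHITE (6,9): turn R to S, flip to black, move to (7,9). |black|=6
Step 8: on WHITE (7,9): turn R to W, flip to black, move to (7,8). |black|=7
Step 9: on WHITE (7,8): turn R to N, flip to black, move to (6,8). |black|=8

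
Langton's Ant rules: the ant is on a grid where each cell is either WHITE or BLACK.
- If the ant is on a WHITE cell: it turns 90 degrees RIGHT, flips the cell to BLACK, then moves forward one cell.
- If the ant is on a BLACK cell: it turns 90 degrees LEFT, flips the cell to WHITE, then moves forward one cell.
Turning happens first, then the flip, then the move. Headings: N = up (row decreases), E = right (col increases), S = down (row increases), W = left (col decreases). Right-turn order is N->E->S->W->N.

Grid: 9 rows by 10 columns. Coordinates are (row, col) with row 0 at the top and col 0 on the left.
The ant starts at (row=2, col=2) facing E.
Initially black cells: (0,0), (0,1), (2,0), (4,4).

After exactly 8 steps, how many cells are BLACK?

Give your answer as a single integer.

Answer: 10

Derivation:
Step 1: on WHITE (2,2): turn R to S, flip to black, move to (3,2). |black|=5
Step 2: on WHITE (3,2): turn R to W, flip to black, move to (3,1). |black|=6
Step 3: on WHITE (3,1): turn R to N, flip to black, move to (2,1). |black|=7
Step 4: on WHITE (2,1): turn R to E, flip to black, move to (2,2). |black|=8
Step 5: on BLACK (2,2): turn L to N, flip to white, move to (1,2). |black|=7
Step 6: on WHITE (1,2): turn R to E, flip to black, move to (1,3). |black|=8
Step 7: on WHITE (1,3): turn R to S, flip to black, move to (2,3). |black|=9
Step 8: on WHITE (2,3): turn R to W, flip to black, move to (2,2). |black|=10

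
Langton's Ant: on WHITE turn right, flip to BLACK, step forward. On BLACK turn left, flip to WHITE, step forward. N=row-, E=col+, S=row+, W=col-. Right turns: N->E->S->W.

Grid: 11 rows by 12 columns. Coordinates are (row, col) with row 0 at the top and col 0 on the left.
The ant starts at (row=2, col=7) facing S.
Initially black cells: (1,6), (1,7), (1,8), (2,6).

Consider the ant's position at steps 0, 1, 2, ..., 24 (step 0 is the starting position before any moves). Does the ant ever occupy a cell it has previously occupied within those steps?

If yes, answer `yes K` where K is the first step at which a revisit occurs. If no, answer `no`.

Step 1: on WHITE (2,7): turn R to W, flip to black, move to (2,6). |black|=5 — new cell
Step 2: on BLACK (2,6): turn L to S, flip to white, move to (3,6). |black|=4 — new cell
Step 3: on WHITE (3,6): turn R to W, flip to black, move to (3,5). |black|=5 — new cell
Step 4: on WHITE (3,5): turn R to N, flip to black, move to (2,5). |black|=6 — new cell
Step 5: on WHITE (2,5): turn R to E, flip to black, move to (2,6). |black|=7 — REVISIT

Answer: yes 5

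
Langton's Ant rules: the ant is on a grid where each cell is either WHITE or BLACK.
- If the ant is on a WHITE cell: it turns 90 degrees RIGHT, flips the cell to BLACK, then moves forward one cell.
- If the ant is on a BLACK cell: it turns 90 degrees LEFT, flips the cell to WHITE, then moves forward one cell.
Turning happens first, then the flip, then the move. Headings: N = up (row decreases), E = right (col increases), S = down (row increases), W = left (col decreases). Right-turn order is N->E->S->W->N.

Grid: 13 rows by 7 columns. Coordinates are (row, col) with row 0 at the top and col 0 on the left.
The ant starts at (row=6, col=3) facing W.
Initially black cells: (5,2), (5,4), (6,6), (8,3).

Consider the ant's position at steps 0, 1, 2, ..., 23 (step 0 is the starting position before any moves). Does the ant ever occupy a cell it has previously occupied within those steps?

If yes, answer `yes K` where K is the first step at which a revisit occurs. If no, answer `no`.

Answer: yes 6

Derivation:
Step 1: on WHITE (6,3): turn R to N, flip to black, move to (5,3). |black|=5 — new cell
Step 2: on WHITE (5,3): turn R to E, flip to black, move to (5,4). |black|=6 — new cell
Step 3: on BLACK (5,4): turn L to N, flip to white, move to (4,4). |black|=5 — new cell
Step 4: on WHITE (4,4): turn R to E, flip to black, move to (4,5). |black|=6 — new cell
Step 5: on WHITE (4,5): turn R to S, flip to black, move to (5,5). |black|=7 — new cell
Step 6: on WHITE (5,5): turn R to W, flip to black, move to (5,4). |black|=8 — REVISIT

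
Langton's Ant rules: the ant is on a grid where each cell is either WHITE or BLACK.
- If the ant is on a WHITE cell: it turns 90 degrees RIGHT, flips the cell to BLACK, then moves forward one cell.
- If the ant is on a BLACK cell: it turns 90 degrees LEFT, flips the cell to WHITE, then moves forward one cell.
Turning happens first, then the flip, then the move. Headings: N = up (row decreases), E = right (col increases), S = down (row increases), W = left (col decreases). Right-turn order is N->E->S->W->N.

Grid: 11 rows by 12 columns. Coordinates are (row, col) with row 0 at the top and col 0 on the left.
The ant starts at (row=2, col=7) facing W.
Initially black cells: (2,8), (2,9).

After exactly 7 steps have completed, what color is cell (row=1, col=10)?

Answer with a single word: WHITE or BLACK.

Answer: BLACK

Derivation:
Step 1: on WHITE (2,7): turn R to N, flip to black, move to (1,7). |black|=3
Step 2: on WHITE (1,7): turn R to E, flip to black, move to (1,8). |black|=4
Step 3: on WHITE (1,8): turn R to S, flip to black, move to (2,8). |black|=5
Step 4: on BLACK (2,8): turn L to E, flip to white, move to (2,9). |black|=4
Step 5: on BLACK (2,9): turn L to N, flip to white, move to (1,9). |black|=3
Step 6: on WHITE (1,9): turn R to E, flip to black, move to (1,10). |black|=4
Step 7: on WHITE (1,10): turn R to S, flip to black, move to (2,10). |black|=5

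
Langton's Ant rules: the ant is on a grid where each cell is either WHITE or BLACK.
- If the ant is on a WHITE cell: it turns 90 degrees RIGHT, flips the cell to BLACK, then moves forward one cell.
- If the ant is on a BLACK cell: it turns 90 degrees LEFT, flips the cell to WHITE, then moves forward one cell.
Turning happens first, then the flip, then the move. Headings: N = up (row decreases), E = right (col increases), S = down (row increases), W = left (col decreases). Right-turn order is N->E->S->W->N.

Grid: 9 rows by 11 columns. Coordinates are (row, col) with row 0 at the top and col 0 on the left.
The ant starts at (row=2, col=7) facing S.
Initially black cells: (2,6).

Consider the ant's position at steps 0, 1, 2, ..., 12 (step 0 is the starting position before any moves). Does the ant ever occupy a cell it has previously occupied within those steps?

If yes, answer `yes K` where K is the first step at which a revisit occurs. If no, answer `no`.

Step 1: on WHITE (2,7): turn R to W, flip to black, move to (2,6). |black|=2 — new cell
Step 2: on BLACK (2,6): turn L to S, flip to white, move to (3,6). |black|=1 — new cell
Step 3: on WHITE (3,6): turn R to W, flip to black, move to (3,5). |black|=2 — new cell
Step 4: on WHITE (3,5): turn R to N, flip to black, move to (2,5). |black|=3 — new cell
Step 5: on WHITE (2,5): turn R to E, flip to black, move to (2,6). |black|=4 — REVISIT

Answer: yes 5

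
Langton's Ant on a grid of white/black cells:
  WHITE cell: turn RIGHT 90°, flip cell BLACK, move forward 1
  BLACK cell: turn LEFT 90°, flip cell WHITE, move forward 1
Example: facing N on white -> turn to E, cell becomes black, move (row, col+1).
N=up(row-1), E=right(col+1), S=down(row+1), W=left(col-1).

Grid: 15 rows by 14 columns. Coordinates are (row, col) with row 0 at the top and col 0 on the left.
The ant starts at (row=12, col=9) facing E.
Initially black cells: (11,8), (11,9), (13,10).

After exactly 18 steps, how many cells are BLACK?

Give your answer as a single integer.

Step 1: on WHITE (12,9): turn R to S, flip to black, move to (13,9). |black|=4
Step 2: on WHITE (13,9): turn R to W, flip to black, move to (13,8). |black|=5
Step 3: on WHITE (13,8): turn R to N, flip to black, move to (12,8). |black|=6
Step 4: on WHITE (12,8): turn R to E, flip to black, move to (12,9). |black|=7
Step 5: on BLACK (12,9): turn L to N, flip to white, move to (11,9). |black|=6
Step 6: on BLACK (11,9): turn L to W, flip to white, move to (11,8). |black|=5
Step 7: on BLACK (11,8): turn L to S, flip to white, move to (12,8). |black|=4
Step 8: on BLACK (12,8): turn L to E, flip to white, move to (12,9). |black|=3
Step 9: on WHITE (12,9): turn R to S, flip to black, move to (13,9). |black|=4
Step 10: on BLACK (13,9): turn L to E, flip to white, move to (13,10). |black|=3
Step 11: on BLACK (13,10): turn L to N, flip to white, move to (12,10). |black|=2
Step 12: on WHITE (12,10): turn R to E, flip to black, move to (12,11). |black|=3
Step 13: on WHITE (12,11): turn R to S, flip to black, move to (13,11). |black|=4
Step 14: on WHITE (13,11): turn R to W, flip to black, move to (13,10). |black|=5
Step 15: on WHITE (13,10): turn R to N, flip to black, move to (12,10). |black|=6
Step 16: on BLACK (12,10): turn L to W, flip to white, move to (12,9). |black|=5
Step 17: on BLACK (12,9): turn L to S, flip to white, move to (13,9). |black|=4
Step 18: on WHITE (13,9): turn R to W, flip to black, move to (13,8). |black|=5

Answer: 5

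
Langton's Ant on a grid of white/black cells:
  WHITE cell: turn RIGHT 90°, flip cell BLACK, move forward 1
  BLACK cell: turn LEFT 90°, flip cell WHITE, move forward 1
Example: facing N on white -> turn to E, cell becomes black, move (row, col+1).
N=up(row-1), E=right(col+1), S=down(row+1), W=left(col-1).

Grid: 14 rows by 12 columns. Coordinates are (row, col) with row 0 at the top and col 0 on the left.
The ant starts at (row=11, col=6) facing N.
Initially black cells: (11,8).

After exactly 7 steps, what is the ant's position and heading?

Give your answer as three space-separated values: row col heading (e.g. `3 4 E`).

Answer: 10 6 E

Derivation:
Step 1: on WHITE (11,6): turn R to E, flip to black, move to (11,7). |black|=2
Step 2: on WHITE (11,7): turn R to S, flip to black, move to (12,7). |black|=3
Step 3: on WHITE (12,7): turn R to W, flip to black, move to (12,6). |black|=4
Step 4: on WHITE (12,6): turn R to N, flip to black, move to (11,6). |black|=5
Step 5: on BLACK (11,6): turn L to W, flip to white, move to (11,5). |black|=4
Step 6: on WHITE (11,5): turn R to N, flip to black, move to (10,5). |black|=5
Step 7: on WHITE (10,5): turn R to E, flip to black, move to (10,6). |black|=6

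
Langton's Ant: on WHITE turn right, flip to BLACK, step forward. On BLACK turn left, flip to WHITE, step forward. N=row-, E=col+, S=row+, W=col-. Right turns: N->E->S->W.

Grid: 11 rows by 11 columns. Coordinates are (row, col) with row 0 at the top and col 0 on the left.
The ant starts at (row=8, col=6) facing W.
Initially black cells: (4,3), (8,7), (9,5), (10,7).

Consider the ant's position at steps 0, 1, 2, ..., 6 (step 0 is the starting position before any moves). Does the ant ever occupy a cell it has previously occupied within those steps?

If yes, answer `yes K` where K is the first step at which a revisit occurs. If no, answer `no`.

Answer: no

Derivation:
Step 1: on WHITE (8,6): turn R to N, flip to black, move to (7,6). |black|=5 — new cell
Step 2: on WHITE (7,6): turn R to E, flip to black, move to (7,7). |black|=6 — new cell
Step 3: on WHITE (7,7): turn R to S, flip to black, move to (8,7). |black|=7 — new cell
Step 4: on BLACK (8,7): turn L to E, flip to white, move to (8,8). |black|=6 — new cell
Step 5: on WHITE (8,8): turn R to S, flip to black, move to (9,8). |black|=7 — new cell
Step 6: on WHITE (9,8): turn R to W, flip to black, move to (9,7). |black|=8 — new cell
No revisit within 6 steps.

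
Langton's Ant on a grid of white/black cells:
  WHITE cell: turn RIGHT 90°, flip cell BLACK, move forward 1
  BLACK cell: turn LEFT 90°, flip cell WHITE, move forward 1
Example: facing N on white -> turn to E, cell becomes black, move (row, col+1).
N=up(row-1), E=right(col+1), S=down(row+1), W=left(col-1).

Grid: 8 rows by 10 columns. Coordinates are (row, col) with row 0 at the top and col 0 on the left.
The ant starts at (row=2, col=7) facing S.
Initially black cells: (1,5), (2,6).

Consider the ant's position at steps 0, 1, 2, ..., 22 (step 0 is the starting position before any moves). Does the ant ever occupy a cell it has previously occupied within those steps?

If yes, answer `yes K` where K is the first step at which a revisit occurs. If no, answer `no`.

Step 1: on WHITE (2,7): turn R to W, flip to black, move to (2,6). |black|=3 — new cell
Step 2: on BLACK (2,6): turn L to S, flip to white, move to (3,6). |black|=2 — new cell
Step 3: on WHITE (3,6): turn R to W, flip to black, move to (3,5). |black|=3 — new cell
Step 4: on WHITE (3,5): turn R to N, flip to black, move to (2,5). |black|=4 — new cell
Step 5: on WHITE (2,5): turn R to E, flip to black, move to (2,6). |black|=5 — REVISIT

Answer: yes 5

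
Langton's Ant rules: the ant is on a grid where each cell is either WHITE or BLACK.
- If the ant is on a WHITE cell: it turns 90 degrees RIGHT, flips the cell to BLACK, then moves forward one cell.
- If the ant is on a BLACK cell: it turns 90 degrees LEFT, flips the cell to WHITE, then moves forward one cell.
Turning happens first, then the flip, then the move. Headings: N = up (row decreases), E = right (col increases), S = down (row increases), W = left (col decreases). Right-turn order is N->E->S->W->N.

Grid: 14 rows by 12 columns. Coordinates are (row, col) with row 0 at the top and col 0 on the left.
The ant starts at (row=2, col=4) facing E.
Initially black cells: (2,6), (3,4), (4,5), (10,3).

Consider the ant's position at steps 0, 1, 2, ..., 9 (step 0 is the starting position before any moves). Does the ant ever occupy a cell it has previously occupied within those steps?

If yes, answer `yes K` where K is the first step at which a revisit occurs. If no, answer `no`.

Answer: yes 7

Derivation:
Step 1: on WHITE (2,4): turn R to S, flip to black, move to (3,4). |black|=5 — new cell
Step 2: on BLACK (3,4): turn L to E, flip to white, move to (3,5). |black|=4 — new cell
Step 3: on WHITE (3,5): turn R to S, flip to black, move to (4,5). |black|=5 — new cell
Step 4: on BLACK (4,5): turn L to E, flip to white, move to (4,6). |black|=4 — new cell
Step 5: on WHITE (4,6): turn R to S, flip to black, move to (5,6). |black|=5 — new cell
Step 6: on WHITE (5,6): turn R to W, flip to black, move to (5,5). |black|=6 — new cell
Step 7: on WHITE (5,5): turn R to N, flip to black, move to (4,5). |black|=7 — REVISIT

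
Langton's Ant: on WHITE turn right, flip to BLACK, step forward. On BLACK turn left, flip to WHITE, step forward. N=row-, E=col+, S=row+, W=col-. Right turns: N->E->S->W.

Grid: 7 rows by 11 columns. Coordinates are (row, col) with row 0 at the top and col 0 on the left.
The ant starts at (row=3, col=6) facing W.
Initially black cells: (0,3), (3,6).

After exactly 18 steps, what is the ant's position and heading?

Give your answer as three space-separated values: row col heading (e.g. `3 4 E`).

Answer: 4 7 E

Derivation:
Step 1: on BLACK (3,6): turn L to S, flip to white, move to (4,6). |black|=1
Step 2: on WHITE (4,6): turn R to W, flip to black, move to (4,5). |black|=2
Step 3: on WHITE (4,5): turn R to N, flip to black, move to (3,5). |black|=3
Step 4: on WHITE (3,5): turn R to E, flip to black, move to (3,6). |black|=4
Step 5: on WHITE (3,6): turn R to S, flip to black, move to (4,6). |black|=5
Step 6: on BLACK (4,6): turn L to E, flip to white, move to (4,7). |black|=4
Step 7: on WHITE (4,7): turn R to S, flip to black, move to (5,7). |black|=5
Step 8: on WHITE (5,7): turn R to W, flip to black, move to (5,6). |black|=6
Step 9: on WHITE (5,6): turn R to N, flip to black, move to (4,6). |black|=7
Step 10: on WHITE (4,6): turn R to E, flip to black, move to (4,7). |black|=8
Step 11: on BLACK (4,7): turn L to N, flip to white, move to (3,7). |black|=7
Step 12: on WHITE (3,7): turn R to E, flip to black, move to (3,8). |black|=8
Step 13: on WHITE (3,8): turn R to S, flip to black, move to (4,8). |black|=9
Step 14: on WHITE (4,8): turn R to W, flip to black, move to (4,7). |black|=10
Step 15: on WHITE (4,7): turn R to N, flip to black, move to (3,7). |black|=11
Step 16: on BLACK (3,7): turn L to W, flip to white, move to (3,6). |black|=10
Step 17: on BLACK (3,6): turn L to S, flip to white, move to (4,6). |black|=9
Step 18: on BLACK (4,6): turn L to E, flip to white, move to (4,7). |black|=8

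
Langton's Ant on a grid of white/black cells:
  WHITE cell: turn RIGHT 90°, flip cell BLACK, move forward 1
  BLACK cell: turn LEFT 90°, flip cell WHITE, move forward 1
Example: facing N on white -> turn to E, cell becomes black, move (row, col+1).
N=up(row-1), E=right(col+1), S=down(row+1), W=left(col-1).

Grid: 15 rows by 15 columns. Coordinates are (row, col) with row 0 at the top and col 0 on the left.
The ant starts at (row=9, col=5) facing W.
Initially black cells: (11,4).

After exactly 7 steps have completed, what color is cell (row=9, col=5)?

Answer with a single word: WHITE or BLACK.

Step 1: on WHITE (9,5): turn R to N, flip to black, move to (8,5). |black|=2
Step 2: on WHITE (8,5): turn R to E, flip to black, move to (8,6). |black|=3
Step 3: on WHITE (8,6): turn R to S, flip to black, move to (9,6). |black|=4
Step 4: on WHITE (9,6): turn R to W, flip to black, move to (9,5). |black|=5
Step 5: on BLACK (9,5): turn L to S, flip to white, move to (10,5). |black|=4
Step 6: on WHITE (10,5): turn R to W, flip to black, move to (10,4). |black|=5
Step 7: on WHITE (10,4): turn R to N, flip to black, move to (9,4). |black|=6

Answer: WHITE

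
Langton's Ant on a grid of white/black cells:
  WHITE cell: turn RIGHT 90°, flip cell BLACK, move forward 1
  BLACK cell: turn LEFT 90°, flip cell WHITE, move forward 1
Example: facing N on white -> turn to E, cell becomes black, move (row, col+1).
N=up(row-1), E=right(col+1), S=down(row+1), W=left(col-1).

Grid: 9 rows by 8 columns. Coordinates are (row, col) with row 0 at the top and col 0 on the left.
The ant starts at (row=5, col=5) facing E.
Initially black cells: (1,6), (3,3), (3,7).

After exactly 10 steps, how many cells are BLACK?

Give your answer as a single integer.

Answer: 9

Derivation:
Step 1: on WHITE (5,5): turn R to S, flip to black, move to (6,5). |black|=4
Step 2: on WHITE (6,5): turn R to W, flip to black, move to (6,4). |black|=5
Step 3: on WHITE (6,4): turn R to N, flip to black, move to (5,4). |black|=6
Step 4: on WHITE (5,4): turn R to E, flip to black, move to (5,5). |black|=7
Step 5: on BLACK (5,5): turn L to N, flip to white, move to (4,5). |black|=6
Step 6: on WHITE (4,5): turn R to E, flip to black, move to (4,6). |black|=7
Step 7: on WHITE (4,6): turn R to S, flip to black, move to (5,6). |black|=8
Step 8: on WHITE (5,6): turn R to W, flip to black, move to (5,5). |black|=9
Step 9: on WHITE (5,5): turn R to N, flip to black, move to (4,5). |black|=10
Step 10: on BLACK (4,5): turn L to W, flip to white, move to (4,4). |black|=9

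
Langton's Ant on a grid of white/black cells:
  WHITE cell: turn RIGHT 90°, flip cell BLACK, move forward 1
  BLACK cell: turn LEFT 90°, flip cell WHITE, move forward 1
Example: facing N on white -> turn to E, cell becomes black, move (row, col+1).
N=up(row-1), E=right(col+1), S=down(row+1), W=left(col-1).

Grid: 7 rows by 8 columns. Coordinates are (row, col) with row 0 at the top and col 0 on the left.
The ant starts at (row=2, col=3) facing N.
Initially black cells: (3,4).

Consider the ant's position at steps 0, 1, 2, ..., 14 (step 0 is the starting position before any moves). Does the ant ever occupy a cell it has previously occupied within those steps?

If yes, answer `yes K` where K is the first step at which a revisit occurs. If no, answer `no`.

Step 1: on WHITE (2,3): turn R to E, flip to black, move to (2,4). |black|=2 — new cell
Step 2: on WHITE (2,4): turn R to S, flip to black, move to (3,4). |black|=3 — new cell
Step 3: on BLACK (3,4): turn L to E, flip to white, move to (3,5). |black|=2 — new cell
Step 4: on WHITE (3,5): turn R to S, flip to black, move to (4,5). |black|=3 — new cell
Step 5: on WHITE (4,5): turn R to W, flip to black, move to (4,4). |black|=4 — new cell
Step 6: on WHITE (4,4): turn R to N, flip to black, move to (3,4). |black|=5 — REVISIT

Answer: yes 6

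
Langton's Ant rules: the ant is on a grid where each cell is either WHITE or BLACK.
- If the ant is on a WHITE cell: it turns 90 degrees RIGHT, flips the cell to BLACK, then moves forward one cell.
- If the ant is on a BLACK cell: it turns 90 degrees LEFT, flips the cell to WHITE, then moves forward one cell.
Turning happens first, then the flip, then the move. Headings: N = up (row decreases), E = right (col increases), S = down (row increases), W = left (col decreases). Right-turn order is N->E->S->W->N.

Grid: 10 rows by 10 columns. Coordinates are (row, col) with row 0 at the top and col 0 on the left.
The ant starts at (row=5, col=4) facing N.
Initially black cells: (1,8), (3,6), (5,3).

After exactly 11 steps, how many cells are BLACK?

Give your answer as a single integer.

Answer: 8

Derivation:
Step 1: on WHITE (5,4): turn R to E, flip to black, move to (5,5). |black|=4
Step 2: on WHITE (5,5): turn R to S, flip to black, move to (6,5). |black|=5
Step 3: on WHITE (6,5): turn R to W, flip to black, move to (6,4). |black|=6
Step 4: on WHITE (6,4): turn R to N, flip to black, move to (5,4). |black|=7
Step 5: on BLACK (5,4): turn L to W, flip to white, move to (5,3). |black|=6
Step 6: on BLACK (5,3): turn L to S, flip to white, move to (6,3). |black|=5
Step 7: on WHITE (6,3): turn R to W, flip to black, move to (6,2). |black|=6
Step 8: on WHITE (6,2): turn R to N, flip to black, move to (5,2). |black|=7
Step 9: on WHITE (5,2): turn R to E, flip to black, move to (5,3). |black|=8
Step 10: on WHITE (5,3): turn R to S, flip to black, move to (6,3). |black|=9
Step 11: on BLACK (6,3): turn L to E, flip to white, move to (6,4). |black|=8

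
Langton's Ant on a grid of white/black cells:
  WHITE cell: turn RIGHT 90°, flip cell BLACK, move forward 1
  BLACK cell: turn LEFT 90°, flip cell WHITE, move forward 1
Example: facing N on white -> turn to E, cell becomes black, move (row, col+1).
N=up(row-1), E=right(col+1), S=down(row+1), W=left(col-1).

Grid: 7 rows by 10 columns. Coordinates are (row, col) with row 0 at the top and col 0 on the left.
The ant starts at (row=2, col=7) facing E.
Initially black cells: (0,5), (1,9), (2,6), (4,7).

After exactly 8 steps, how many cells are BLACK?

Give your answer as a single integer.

Answer: 10

Derivation:
Step 1: on WHITE (2,7): turn R to S, flip to black, move to (3,7). |black|=5
Step 2: on WHITE (3,7): turn R to W, flip to black, move to (3,6). |black|=6
Step 3: on WHITE (3,6): turn R to N, flip to black, move to (2,6). |black|=7
Step 4: on BLACK (2,6): turn L to W, flip to white, move to (2,5). |black|=6
Step 5: on WHITE (2,5): turn R to N, flip to black, move to (1,5). |black|=7
Step 6: on WHITE (1,5): turn R to E, flip to black, move to (1,6). |black|=8
Step 7: on WHITE (1,6): turn R to S, flip to black, move to (2,6). |black|=9
Step 8: on WHITE (2,6): turn R to W, flip to black, move to (2,5). |black|=10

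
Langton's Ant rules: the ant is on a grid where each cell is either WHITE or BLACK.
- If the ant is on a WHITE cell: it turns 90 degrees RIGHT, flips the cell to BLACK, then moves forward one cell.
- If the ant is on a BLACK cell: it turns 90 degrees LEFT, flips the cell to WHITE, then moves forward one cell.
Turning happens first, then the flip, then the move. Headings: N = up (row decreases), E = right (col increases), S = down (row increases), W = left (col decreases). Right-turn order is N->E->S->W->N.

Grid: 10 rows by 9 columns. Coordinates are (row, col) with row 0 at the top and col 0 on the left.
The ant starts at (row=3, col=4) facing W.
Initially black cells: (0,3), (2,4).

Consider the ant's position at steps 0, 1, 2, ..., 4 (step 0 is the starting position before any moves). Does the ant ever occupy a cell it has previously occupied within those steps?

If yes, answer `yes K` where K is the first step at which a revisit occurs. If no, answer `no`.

Step 1: on WHITE (3,4): turn R to N, flip to black, move to (2,4). |black|=3 — new cell
Step 2: on BLACK (2,4): turn L to W, flip to white, move to (2,3). |black|=2 — new cell
Step 3: on WHITE (2,3): turn R to N, flip to black, move to (1,3). |black|=3 — new cell
Step 4: on WHITE (1,3): turn R to E, flip to black, move to (1,4). |black|=4 — new cell
No revisit within 4 steps.

Answer: no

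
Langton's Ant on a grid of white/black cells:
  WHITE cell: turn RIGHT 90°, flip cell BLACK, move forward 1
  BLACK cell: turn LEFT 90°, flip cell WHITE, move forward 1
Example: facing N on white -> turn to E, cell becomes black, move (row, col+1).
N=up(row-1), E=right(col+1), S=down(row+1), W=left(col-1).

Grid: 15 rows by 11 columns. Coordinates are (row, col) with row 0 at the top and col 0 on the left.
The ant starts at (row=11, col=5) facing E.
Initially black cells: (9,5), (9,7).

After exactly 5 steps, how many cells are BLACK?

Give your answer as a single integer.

Step 1: on WHITE (11,5): turn R to S, flip to black, move to (12,5). |black|=3
Step 2: on WHITE (12,5): turn R to W, flip to black, move to (12,4). |black|=4
Step 3: on WHITE (12,4): turn R to N, flip to black, move to (11,4). |black|=5
Step 4: on WHITE (11,4): turn R to E, flip to black, move to (11,5). |black|=6
Step 5: on BLACK (11,5): turn L to N, flip to white, move to (10,5). |black|=5

Answer: 5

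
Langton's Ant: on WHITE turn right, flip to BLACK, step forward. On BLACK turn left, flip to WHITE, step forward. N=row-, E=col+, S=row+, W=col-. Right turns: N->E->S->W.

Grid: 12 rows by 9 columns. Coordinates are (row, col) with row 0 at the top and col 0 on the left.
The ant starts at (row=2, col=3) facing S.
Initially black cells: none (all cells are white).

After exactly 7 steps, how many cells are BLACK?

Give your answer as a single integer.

Answer: 5

Derivation:
Step 1: on WHITE (2,3): turn R to W, flip to black, move to (2,2). |black|=1
Step 2: on WHITE (2,2): turn R to N, flip to black, move to (1,2). |black|=2
Step 3: on WHITE (1,2): turn R to E, flip to black, move to (1,3). |black|=3
Step 4: on WHITE (1,3): turn R to S, flip to black, move to (2,3). |black|=4
Step 5: on BLACK (2,3): turn L to E, flip to white, move to (2,4). |black|=3
Step 6: on WHITE (2,4): turn R to S, flip to black, move to (3,4). |black|=4
Step 7: on WHITE (3,4): turn R to W, flip to black, move to (3,3). |black|=5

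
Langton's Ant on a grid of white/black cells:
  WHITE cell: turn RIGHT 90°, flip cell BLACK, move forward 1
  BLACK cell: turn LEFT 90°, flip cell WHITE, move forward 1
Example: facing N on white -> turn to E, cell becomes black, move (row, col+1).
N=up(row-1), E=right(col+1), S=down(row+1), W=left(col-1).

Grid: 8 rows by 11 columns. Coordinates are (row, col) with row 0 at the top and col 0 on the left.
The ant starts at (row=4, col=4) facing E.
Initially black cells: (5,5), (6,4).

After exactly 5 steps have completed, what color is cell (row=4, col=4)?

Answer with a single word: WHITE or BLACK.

Step 1: on WHITE (4,4): turn R to S, flip to black, move to (5,4). |black|=3
Step 2: on WHITE (5,4): turn R to W, flip to black, move to (5,3). |black|=4
Step 3: on WHITE (5,3): turn R to N, flip to black, move to (4,3). |black|=5
Step 4: on WHITE (4,3): turn R to E, flip to black, move to (4,4). |black|=6
Step 5: on BLACK (4,4): turn L to N, flip to white, move to (3,4). |black|=5

Answer: WHITE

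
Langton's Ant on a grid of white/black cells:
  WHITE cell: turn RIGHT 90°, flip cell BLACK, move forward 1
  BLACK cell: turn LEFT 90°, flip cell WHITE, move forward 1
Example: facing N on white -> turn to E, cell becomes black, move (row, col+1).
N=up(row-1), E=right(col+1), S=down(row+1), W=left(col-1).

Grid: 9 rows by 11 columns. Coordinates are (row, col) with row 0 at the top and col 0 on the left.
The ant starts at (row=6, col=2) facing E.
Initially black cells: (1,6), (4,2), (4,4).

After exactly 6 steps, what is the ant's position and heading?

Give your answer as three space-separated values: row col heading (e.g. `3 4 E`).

Answer: 5 3 E

Derivation:
Step 1: on WHITE (6,2): turn R to S, flip to black, move to (7,2). |black|=4
Step 2: on WHITE (7,2): turn R to W, flip to black, move to (7,1). |black|=5
Step 3: on WHITE (7,1): turn R to N, flip to black, move to (6,1). |black|=6
Step 4: on WHITE (6,1): turn R to E, flip to black, move to (6,2). |black|=7
Step 5: on BLACK (6,2): turn L to N, flip to white, move to (5,2). |black|=6
Step 6: on WHITE (5,2): turn R to E, flip to black, move to (5,3). |black|=7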